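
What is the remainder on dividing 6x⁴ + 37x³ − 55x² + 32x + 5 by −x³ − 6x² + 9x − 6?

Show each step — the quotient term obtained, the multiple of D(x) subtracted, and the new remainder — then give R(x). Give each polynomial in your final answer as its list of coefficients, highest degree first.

R = [-7, 5, -1]

Step 1: lead(6x⁴ + 37x³ − 55x² + 32x + 5) ÷ lead(D) = 6x⁴ ÷ −x³ = −6x. Subtract (−6x)·D = 6x⁴ + 36x³ − 54x² + 36x. Remainder: x³ − x² − 4x + 5.
Step 2: lead(x³ − x² − 4x + 5) ÷ lead(D) = x³ ÷ −x³ = −1. Subtract (−1)·D = x³ + 6x² − 9x + 6. Remainder: −7x² + 5x − 1.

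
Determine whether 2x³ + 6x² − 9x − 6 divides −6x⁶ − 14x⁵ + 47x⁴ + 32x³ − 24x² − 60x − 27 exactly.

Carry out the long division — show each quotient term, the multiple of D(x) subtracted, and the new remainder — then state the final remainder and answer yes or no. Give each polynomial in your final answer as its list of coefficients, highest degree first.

Step 1: lead(−6x⁶ − 14x⁵ + 47x⁴ + 32x³ − 24x² − 60x − 27) ÷ lead(D) = −6x⁶ ÷ 2x³ = −3x³. Subtract (−3x³)·D = −6x⁶ − 18x⁵ + 27x⁴ + 18x³. Remainder: 4x⁵ + 20x⁴ + 14x³ − 24x² − 60x − 27.
Step 2: lead(4x⁵ + 20x⁴ + 14x³ − 24x² − 60x − 27) ÷ lead(D) = 4x⁵ ÷ 2x³ = 2x². Subtract (2x²)·D = 4x⁵ + 12x⁴ − 18x³ − 12x². Remainder: 8x⁴ + 32x³ − 12x² − 60x − 27.
Step 3: lead(8x⁴ + 32x³ − 12x² − 60x − 27) ÷ lead(D) = 8x⁴ ÷ 2x³ = 4x. Subtract (4x)·D = 8x⁴ + 24x³ − 36x² − 24x. Remainder: 8x³ + 24x² − 36x − 27.
Step 4: lead(8x³ + 24x² − 36x − 27) ÷ lead(D) = 8x³ ÷ 2x³ = 4. Subtract (4)·D = 8x³ + 24x² − 36x − 24. Remainder: −3.

R = [-3], so D(x) is not a factor of P(x). no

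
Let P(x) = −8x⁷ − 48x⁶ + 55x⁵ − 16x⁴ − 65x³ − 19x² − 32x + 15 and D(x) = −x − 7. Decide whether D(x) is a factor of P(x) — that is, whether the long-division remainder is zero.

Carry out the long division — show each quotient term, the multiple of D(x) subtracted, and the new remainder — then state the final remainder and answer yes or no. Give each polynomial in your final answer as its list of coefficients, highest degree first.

Step 1: lead(−8x⁷ − 48x⁶ + 55x⁵ − 16x⁴ − 65x³ − 19x² − 32x + 15) ÷ lead(D) = −8x⁷ ÷ −x = 8x⁶. Subtract (8x⁶)·D = −8x⁷ − 56x⁶. Remainder: 8x⁶ + 55x⁵ − 16x⁴ − 65x³ − 19x² − 32x + 15.
Step 2: lead(8x⁶ + 55x⁵ − 16x⁴ − 65x³ − 19x² − 32x + 15) ÷ lead(D) = 8x⁶ ÷ −x = −8x⁵. Subtract (−8x⁵)·D = 8x⁶ + 56x⁵. Remainder: −x⁵ − 16x⁴ − 65x³ − 19x² − 32x + 15.
Step 3: lead(−x⁵ − 16x⁴ − 65x³ − 19x² − 32x + 15) ÷ lead(D) = −x⁵ ÷ −x = x⁴. Subtract (x⁴)·D = −x⁵ − 7x⁴. Remainder: −9x⁴ − 65x³ − 19x² − 32x + 15.
Step 4: lead(−9x⁴ − 65x³ − 19x² − 32x + 15) ÷ lead(D) = −9x⁴ ÷ −x = 9x³. Subtract (9x³)·D = −9x⁴ − 63x³. Remainder: −2x³ − 19x² − 32x + 15.
Step 5: lead(−2x³ − 19x² − 32x + 15) ÷ lead(D) = −2x³ ÷ −x = 2x². Subtract (2x²)·D = −2x³ − 14x². Remainder: −5x² − 32x + 15.
Step 6: lead(−5x² − 32x + 15) ÷ lead(D) = −5x² ÷ −x = 5x. Subtract (5x)·D = −5x² − 35x. Remainder: 3x + 15.
Step 7: lead(3x + 15) ÷ lead(D) = 3x ÷ −x = −3. Subtract (−3)·D = 3x + 21. Remainder: −6.

R = [-6], so D(x) is not a factor of P(x). no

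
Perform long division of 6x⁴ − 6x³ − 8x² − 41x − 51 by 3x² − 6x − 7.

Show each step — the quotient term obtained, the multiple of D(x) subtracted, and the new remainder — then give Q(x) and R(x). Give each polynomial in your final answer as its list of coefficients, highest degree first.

Step 1: lead(6x⁴ − 6x³ − 8x² − 41x − 51) ÷ lead(D) = 6x⁴ ÷ 3x² = 2x². Subtract (2x²)·D = 6x⁴ − 12x³ − 14x². Remainder: 6x³ + 6x² − 41x − 51.
Step 2: lead(6x³ + 6x² − 41x − 51) ÷ lead(D) = 6x³ ÷ 3x² = 2x. Subtract (2x)·D = 6x³ − 12x² − 14x. Remainder: 18x² − 27x − 51.
Step 3: lead(18x² − 27x − 51) ÷ lead(D) = 18x² ÷ 3x² = 6. Subtract (6)·D = 18x² − 36x − 42. Remainder: 9x − 9.

Q = [2, 2, 6]; R = [9, -9]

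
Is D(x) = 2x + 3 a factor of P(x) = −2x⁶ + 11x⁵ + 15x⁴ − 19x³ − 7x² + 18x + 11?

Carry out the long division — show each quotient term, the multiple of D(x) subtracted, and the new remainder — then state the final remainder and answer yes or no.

Step 1: lead(−2x⁶ + 11x⁵ + 15x⁴ − 19x³ − 7x² + 18x + 11) ÷ lead(D) = −2x⁶ ÷ 2x = −x⁵. Subtract (−x⁵)·D = −2x⁶ − 3x⁵. Remainder: 14x⁵ + 15x⁴ − 19x³ − 7x² + 18x + 11.
Step 2: lead(14x⁵ + 15x⁴ − 19x³ − 7x² + 18x + 11) ÷ lead(D) = 14x⁵ ÷ 2x = 7x⁴. Subtract (7x⁴)·D = 14x⁵ + 21x⁴. Remainder: −6x⁴ − 19x³ − 7x² + 18x + 11.
Step 3: lead(−6x⁴ − 19x³ − 7x² + 18x + 11) ÷ lead(D) = −6x⁴ ÷ 2x = −3x³. Subtract (−3x³)·D = −6x⁴ − 9x³. Remainder: −10x³ − 7x² + 18x + 11.
Step 4: lead(−10x³ − 7x² + 18x + 11) ÷ lead(D) = −10x³ ÷ 2x = −5x². Subtract (−5x²)·D = −10x³ − 15x². Remainder: 8x² + 18x + 11.
Step 5: lead(8x² + 18x + 11) ÷ lead(D) = 8x² ÷ 2x = 4x. Subtract (4x)·D = 8x² + 12x. Remainder: 6x + 11.
Step 6: lead(6x + 11) ÷ lead(D) = 6x ÷ 2x = 3. Subtract (3)·D = 6x + 9. Remainder: 2.

R(x) = 2, so D(x) is not a factor of P(x). no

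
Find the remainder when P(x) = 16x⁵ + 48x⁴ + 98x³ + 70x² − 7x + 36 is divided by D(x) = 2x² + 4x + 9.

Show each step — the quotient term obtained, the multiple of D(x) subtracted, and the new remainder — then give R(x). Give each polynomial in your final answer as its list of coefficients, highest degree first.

R = [-9]

Step 1: lead(16x⁵ + 48x⁴ + 98x³ + 70x² − 7x + 36) ÷ lead(D) = 16x⁵ ÷ 2x² = 8x³. Subtract (8x³)·D = 16x⁵ + 32x⁴ + 72x³. Remainder: 16x⁴ + 26x³ + 70x² − 7x + 36.
Step 2: lead(16x⁴ + 26x³ + 70x² − 7x + 36) ÷ lead(D) = 16x⁴ ÷ 2x² = 8x². Subtract (8x²)·D = 16x⁴ + 32x³ + 72x². Remainder: −6x³ − 2x² − 7x + 36.
Step 3: lead(−6x³ − 2x² − 7x + 36) ÷ lead(D) = −6x³ ÷ 2x² = −3x. Subtract (−3x)·D = −6x³ − 12x² − 27x. Remainder: 10x² + 20x + 36.
Step 4: lead(10x² + 20x + 36) ÷ lead(D) = 10x² ÷ 2x² = 5. Subtract (5)·D = 10x² + 20x + 45. Remainder: −9.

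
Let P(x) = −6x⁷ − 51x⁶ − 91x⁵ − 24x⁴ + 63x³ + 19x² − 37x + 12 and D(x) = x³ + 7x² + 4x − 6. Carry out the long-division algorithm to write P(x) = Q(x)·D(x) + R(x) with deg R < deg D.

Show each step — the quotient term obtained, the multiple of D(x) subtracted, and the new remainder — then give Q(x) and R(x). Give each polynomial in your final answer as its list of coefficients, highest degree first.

Q = [-6, -9, -4, 4, -3]; R = [-1, -6]

Step 1: lead(−6x⁷ − 51x⁶ − 91x⁵ − 24x⁴ + 63x³ + 19x² − 37x + 12) ÷ lead(D) = −6x⁷ ÷ x³ = −6x⁴. Subtract (−6x⁴)·D = −6x⁷ − 42x⁶ − 24x⁵ + 36x⁴. Remainder: −9x⁶ − 67x⁵ − 60x⁴ + 63x³ + 19x² − 37x + 12.
Step 2: lead(−9x⁶ − 67x⁵ − 60x⁴ + 63x³ + 19x² − 37x + 12) ÷ lead(D) = −9x⁶ ÷ x³ = −9x³. Subtract (−9x³)·D = −9x⁶ − 63x⁵ − 36x⁴ + 54x³. Remainder: −4x⁵ − 24x⁴ + 9x³ + 19x² − 37x + 12.
Step 3: lead(−4x⁵ − 24x⁴ + 9x³ + 19x² − 37x + 12) ÷ lead(D) = −4x⁵ ÷ x³ = −4x². Subtract (−4x²)·D = −4x⁵ − 28x⁴ − 16x³ + 24x². Remainder: 4x⁴ + 25x³ − 5x² − 37x + 12.
Step 4: lead(4x⁴ + 25x³ − 5x² − 37x + 12) ÷ lead(D) = 4x⁴ ÷ x³ = 4x. Subtract (4x)·D = 4x⁴ + 28x³ + 16x² − 24x. Remainder: −3x³ − 21x² − 13x + 12.
Step 5: lead(−3x³ − 21x² − 13x + 12) ÷ lead(D) = −3x³ ÷ x³ = −3. Subtract (−3)·D = −3x³ − 21x² − 12x + 18. Remainder: −x − 6.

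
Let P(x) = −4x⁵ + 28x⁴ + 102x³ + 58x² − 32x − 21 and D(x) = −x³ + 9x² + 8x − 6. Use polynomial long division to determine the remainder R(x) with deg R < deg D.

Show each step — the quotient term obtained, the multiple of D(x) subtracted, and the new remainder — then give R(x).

Step 1: lead(−4x⁵ + 28x⁴ + 102x³ + 58x² − 32x − 21) ÷ lead(D) = −4x⁵ ÷ −x³ = 4x². Subtract (4x²)·D = −4x⁵ + 36x⁴ + 32x³ − 24x². Remainder: −8x⁴ + 70x³ + 82x² − 32x − 21.
Step 2: lead(−8x⁴ + 70x³ + 82x² − 32x − 21) ÷ lead(D) = −8x⁴ ÷ −x³ = 8x. Subtract (8x)·D = −8x⁴ + 72x³ + 64x² − 48x. Remainder: −2x³ + 18x² + 16x − 21.
Step 3: lead(−2x³ + 18x² + 16x − 21) ÷ lead(D) = −2x³ ÷ −x³ = 2. Subtract (2)·D = −2x³ + 18x² + 16x − 12. Remainder: −9.

R(x) = −9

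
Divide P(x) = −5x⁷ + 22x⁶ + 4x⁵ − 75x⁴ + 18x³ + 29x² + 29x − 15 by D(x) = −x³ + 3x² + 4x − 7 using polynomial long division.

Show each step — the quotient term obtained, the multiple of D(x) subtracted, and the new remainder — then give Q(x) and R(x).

Step 1: lead(−5x⁷ + 22x⁶ + 4x⁵ − 75x⁴ + 18x³ + 29x² + 29x − 15) ÷ lead(D) = −5x⁷ ÷ −x³ = 5x⁴. Subtract (5x⁴)·D = −5x⁷ + 15x⁶ + 20x⁵ − 35x⁴. Remainder: 7x⁶ − 16x⁵ − 40x⁴ + 18x³ + 29x² + 29x − 15.
Step 2: lead(7x⁶ − 16x⁵ − 40x⁴ + 18x³ + 29x² + 29x − 15) ÷ lead(D) = 7x⁶ ÷ −x³ = −7x³. Subtract (−7x³)·D = 7x⁶ − 21x⁵ − 28x⁴ + 49x³. Remainder: 5x⁵ − 12x⁴ − 31x³ + 29x² + 29x − 15.
Step 3: lead(5x⁵ − 12x⁴ − 31x³ + 29x² + 29x − 15) ÷ lead(D) = 5x⁵ ÷ −x³ = −5x². Subtract (−5x²)·D = 5x⁵ − 15x⁴ − 20x³ + 35x². Remainder: 3x⁴ − 11x³ − 6x² + 29x − 15.
Step 4: lead(3x⁴ − 11x³ − 6x² + 29x − 15) ÷ lead(D) = 3x⁴ ÷ −x³ = −3x. Subtract (−3x)·D = 3x⁴ − 9x³ − 12x² + 21x. Remainder: −2x³ + 6x² + 8x − 15.
Step 5: lead(−2x³ + 6x² + 8x − 15) ÷ lead(D) = −2x³ ÷ −x³ = 2. Subtract (2)·D = −2x³ + 6x² + 8x − 14. Remainder: −1.

Q(x) = 5x⁴ − 7x³ − 5x² − 3x + 2; R(x) = −1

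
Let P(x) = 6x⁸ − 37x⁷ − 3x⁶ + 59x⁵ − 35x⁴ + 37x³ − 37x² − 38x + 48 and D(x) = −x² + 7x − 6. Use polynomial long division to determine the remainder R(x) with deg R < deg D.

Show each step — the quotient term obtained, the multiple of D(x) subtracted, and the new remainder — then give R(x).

R(x) = 0

Step 1: lead(6x⁸ − 37x⁷ − 3x⁶ + 59x⁵ − 35x⁴ + 37x³ − 37x² − 38x + 48) ÷ lead(D) = 6x⁸ ÷ −x² = −6x⁶. Subtract (−6x⁶)·D = 6x⁸ − 42x⁷ + 36x⁶. Remainder: 5x⁷ − 39x⁶ + 59x⁵ − 35x⁴ + 37x³ − 37x² − 38x + 48.
Step 2: lead(5x⁷ − 39x⁶ + 59x⁵ − 35x⁴ + 37x³ − 37x² − 38x + 48) ÷ lead(D) = 5x⁷ ÷ −x² = −5x⁵. Subtract (−5x⁵)·D = 5x⁷ − 35x⁶ + 30x⁵. Remainder: −4x⁶ + 29x⁵ − 35x⁴ + 37x³ − 37x² − 38x + 48.
Step 3: lead(−4x⁶ + 29x⁵ − 35x⁴ + 37x³ − 37x² − 38x + 48) ÷ lead(D) = −4x⁶ ÷ −x² = 4x⁴. Subtract (4x⁴)·D = −4x⁶ + 28x⁵ − 24x⁴. Remainder: x⁵ − 11x⁴ + 37x³ − 37x² − 38x + 48.
Step 4: lead(x⁵ − 11x⁴ + 37x³ − 37x² − 38x + 48) ÷ lead(D) = x⁵ ÷ −x² = −x³. Subtract (−x³)·D = x⁵ − 7x⁴ + 6x³. Remainder: −4x⁴ + 31x³ − 37x² − 38x + 48.
Step 5: lead(−4x⁴ + 31x³ − 37x² − 38x + 48) ÷ lead(D) = −4x⁴ ÷ −x² = 4x². Subtract (4x²)·D = −4x⁴ + 28x³ − 24x². Remainder: 3x³ − 13x² − 38x + 48.
Step 6: lead(3x³ − 13x² − 38x + 48) ÷ lead(D) = 3x³ ÷ −x² = −3x. Subtract (−3x)·D = 3x³ − 21x² + 18x. Remainder: 8x² − 56x + 48.
Step 7: lead(8x² − 56x + 48) ÷ lead(D) = 8x² ÷ −x² = −8. Subtract (−8)·D = 8x² − 56x + 48. Remainder: 0.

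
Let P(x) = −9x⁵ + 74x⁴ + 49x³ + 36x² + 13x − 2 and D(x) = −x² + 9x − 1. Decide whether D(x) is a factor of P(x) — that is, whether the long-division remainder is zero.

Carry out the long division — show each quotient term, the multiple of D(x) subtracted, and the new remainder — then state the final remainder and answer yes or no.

R(x) = 0, so D(x) is a factor of P(x). yes

Step 1: lead(−9x⁵ + 74x⁴ + 49x³ + 36x² + 13x − 2) ÷ lead(D) = −9x⁵ ÷ −x² = 9x³. Subtract (9x³)·D = −9x⁵ + 81x⁴ − 9x³. Remainder: −7x⁴ + 58x³ + 36x² + 13x − 2.
Step 2: lead(−7x⁴ + 58x³ + 36x² + 13x − 2) ÷ lead(D) = −7x⁴ ÷ −x² = 7x². Subtract (7x²)·D = −7x⁴ + 63x³ − 7x². Remainder: −5x³ + 43x² + 13x − 2.
Step 3: lead(−5x³ + 43x² + 13x − 2) ÷ lead(D) = −5x³ ÷ −x² = 5x. Subtract (5x)·D = −5x³ + 45x² − 5x. Remainder: −2x² + 18x − 2.
Step 4: lead(−2x² + 18x − 2) ÷ lead(D) = −2x² ÷ −x² = 2. Subtract (2)·D = −2x² + 18x − 2. Remainder: 0.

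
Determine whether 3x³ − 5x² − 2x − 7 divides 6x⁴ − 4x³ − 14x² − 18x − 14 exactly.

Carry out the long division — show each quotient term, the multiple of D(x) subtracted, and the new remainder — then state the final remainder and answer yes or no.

Step 1: lead(6x⁴ − 4x³ − 14x² − 18x − 14) ÷ lead(D) = 6x⁴ ÷ 3x³ = 2x. Subtract (2x)·D = 6x⁴ − 10x³ − 4x² − 14x. Remainder: 6x³ − 10x² − 4x − 14.
Step 2: lead(6x³ − 10x² − 4x − 14) ÷ lead(D) = 6x³ ÷ 3x³ = 2. Subtract (2)·D = 6x³ − 10x² − 4x − 14. Remainder: 0.

R(x) = 0, so D(x) is a factor of P(x). yes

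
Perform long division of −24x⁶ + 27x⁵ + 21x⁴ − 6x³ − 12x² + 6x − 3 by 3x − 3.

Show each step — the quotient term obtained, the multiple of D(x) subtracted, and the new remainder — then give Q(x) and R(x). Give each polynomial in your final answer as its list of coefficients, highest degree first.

Step 1: lead(−24x⁶ + 27x⁵ + 21x⁴ − 6x³ − 12x² + 6x − 3) ÷ lead(D) = −24x⁶ ÷ 3x = −8x⁵. Subtract (−8x⁵)·D = −24x⁶ + 24x⁵. Remainder: 3x⁵ + 21x⁴ − 6x³ − 12x² + 6x − 3.
Step 2: lead(3x⁵ + 21x⁴ − 6x³ − 12x² + 6x − 3) ÷ lead(D) = 3x⁵ ÷ 3x = x⁴. Subtract (x⁴)·D = 3x⁵ − 3x⁴. Remainder: 24x⁴ − 6x³ − 12x² + 6x − 3.
Step 3: lead(24x⁴ − 6x³ − 12x² + 6x − 3) ÷ lead(D) = 24x⁴ ÷ 3x = 8x³. Subtract (8x³)·D = 24x⁴ − 24x³. Remainder: 18x³ − 12x² + 6x − 3.
Step 4: lead(18x³ − 12x² + 6x − 3) ÷ lead(D) = 18x³ ÷ 3x = 6x². Subtract (6x²)·D = 18x³ − 18x². Remainder: 6x² + 6x − 3.
Step 5: lead(6x² + 6x − 3) ÷ lead(D) = 6x² ÷ 3x = 2x. Subtract (2x)·D = 6x² − 6x. Remainder: 12x − 3.
Step 6: lead(12x − 3) ÷ lead(D) = 12x ÷ 3x = 4. Subtract (4)·D = 12x − 12. Remainder: 9.

Q = [-8, 1, 8, 6, 2, 4]; R = [9]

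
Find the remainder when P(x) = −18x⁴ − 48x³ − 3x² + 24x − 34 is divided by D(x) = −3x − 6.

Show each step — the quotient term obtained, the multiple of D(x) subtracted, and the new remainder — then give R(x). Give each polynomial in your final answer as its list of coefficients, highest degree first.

Step 1: lead(−18x⁴ − 48x³ − 3x² + 24x − 34) ÷ lead(D) = −18x⁴ ÷ −3x = 6x³. Subtract (6x³)·D = −18x⁴ − 36x³. Remainder: −12x³ − 3x² + 24x − 34.
Step 2: lead(−12x³ − 3x² + 24x − 34) ÷ lead(D) = −12x³ ÷ −3x = 4x². Subtract (4x²)·D = −12x³ − 24x². Remainder: 21x² + 24x − 34.
Step 3: lead(21x² + 24x − 34) ÷ lead(D) = 21x² ÷ −3x = −7x. Subtract (−7x)·D = 21x² + 42x. Remainder: −18x − 34.
Step 4: lead(−18x − 34) ÷ lead(D) = −18x ÷ −3x = 6. Subtract (6)·D = −18x − 36. Remainder: 2.

R = [2]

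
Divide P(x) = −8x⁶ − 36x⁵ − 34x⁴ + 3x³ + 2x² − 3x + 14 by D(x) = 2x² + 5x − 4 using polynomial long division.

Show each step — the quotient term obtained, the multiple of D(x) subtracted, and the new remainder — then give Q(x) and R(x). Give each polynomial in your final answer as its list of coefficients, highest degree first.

Q = [-4, -8, -5, -2, -4]; R = [9, -2]

Step 1: lead(−8x⁶ − 36x⁵ − 34x⁴ + 3x³ + 2x² − 3x + 14) ÷ lead(D) = −8x⁶ ÷ 2x² = −4x⁴. Subtract (−4x⁴)·D = −8x⁶ − 20x⁵ + 16x⁴. Remainder: −16x⁵ − 50x⁴ + 3x³ + 2x² − 3x + 14.
Step 2: lead(−16x⁵ − 50x⁴ + 3x³ + 2x² − 3x + 14) ÷ lead(D) = −16x⁵ ÷ 2x² = −8x³. Subtract (−8x³)·D = −16x⁵ − 40x⁴ + 32x³. Remainder: −10x⁴ − 29x³ + 2x² − 3x + 14.
Step 3: lead(−10x⁴ − 29x³ + 2x² − 3x + 14) ÷ lead(D) = −10x⁴ ÷ 2x² = −5x². Subtract (−5x²)·D = −10x⁴ − 25x³ + 20x². Remainder: −4x³ − 18x² − 3x + 14.
Step 4: lead(−4x³ − 18x² − 3x + 14) ÷ lead(D) = −4x³ ÷ 2x² = −2x. Subtract (−2x)·D = −4x³ − 10x² + 8x. Remainder: −8x² − 11x + 14.
Step 5: lead(−8x² − 11x + 14) ÷ lead(D) = −8x² ÷ 2x² = −4. Subtract (−4)·D = −8x² − 20x + 16. Remainder: 9x − 2.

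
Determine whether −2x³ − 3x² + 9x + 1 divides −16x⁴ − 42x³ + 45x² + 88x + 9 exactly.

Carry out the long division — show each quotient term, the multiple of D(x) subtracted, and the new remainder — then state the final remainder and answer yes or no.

R(x) = −x, so D(x) is not a factor of P(x). no

Step 1: lead(−16x⁴ − 42x³ + 45x² + 88x + 9) ÷ lead(D) = −16x⁴ ÷ −2x³ = 8x. Subtract (8x)·D = −16x⁴ − 24x³ + 72x² + 8x. Remainder: −18x³ − 27x² + 80x + 9.
Step 2: lead(−18x³ − 27x² + 80x + 9) ÷ lead(D) = −18x³ ÷ −2x³ = 9. Subtract (9)·D = −18x³ − 27x² + 81x + 9. Remainder: −x.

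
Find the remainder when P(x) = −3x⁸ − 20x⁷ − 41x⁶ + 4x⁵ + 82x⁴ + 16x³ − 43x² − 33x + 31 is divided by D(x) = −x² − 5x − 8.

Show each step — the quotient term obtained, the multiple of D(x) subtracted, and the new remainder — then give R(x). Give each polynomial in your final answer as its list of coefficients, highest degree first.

Step 1: lead(−3x⁸ − 20x⁷ − 41x⁶ + 4x⁵ + 82x⁴ + 16x³ − 43x² − 33x + 31) ÷ lead(D) = −3x⁸ ÷ −x² = 3x⁶. Subtract (3x⁶)·D = −3x⁸ − 15x⁷ − 24x⁶. Remainder: −5x⁷ − 17x⁶ + 4x⁵ + 82x⁴ + 16x³ − 43x² − 33x + 31.
Step 2: lead(−5x⁷ − 17x⁶ + 4x⁵ + 82x⁴ + 16x³ − 43x² − 33x + 31) ÷ lead(D) = −5x⁷ ÷ −x² = 5x⁵. Subtract (5x⁵)·D = −5x⁷ − 25x⁶ − 40x⁵. Remainder: 8x⁶ + 44x⁵ + 82x⁴ + 16x³ − 43x² − 33x + 31.
Step 3: lead(8x⁶ + 44x⁵ + 82x⁴ + 16x³ − 43x² − 33x + 31) ÷ lead(D) = 8x⁶ ÷ −x² = −8x⁴. Subtract (−8x⁴)·D = 8x⁶ + 40x⁵ + 64x⁴. Remainder: 4x⁵ + 18x⁴ + 16x³ − 43x² − 33x + 31.
Step 4: lead(4x⁵ + 18x⁴ + 16x³ − 43x² − 33x + 31) ÷ lead(D) = 4x⁵ ÷ −x² = −4x³. Subtract (−4x³)·D = 4x⁵ + 20x⁴ + 32x³. Remainder: −2x⁴ − 16x³ − 43x² − 33x + 31.
Step 5: lead(−2x⁴ − 16x³ − 43x² − 33x + 31) ÷ lead(D) = −2x⁴ ÷ −x² = 2x². Subtract (2x²)·D = −2x⁴ − 10x³ − 16x². Remainder: −6x³ − 27x² − 33x + 31.
Step 6: lead(−6x³ − 27x² − 33x + 31) ÷ lead(D) = −6x³ ÷ −x² = 6x. Subtract (6x)·D = −6x³ − 30x² − 48x. Remainder: 3x² + 15x + 31.
Step 7: lead(3x² + 15x + 31) ÷ lead(D) = 3x² ÷ −x² = −3. Subtract (−3)·D = 3x² + 15x + 24. Remainder: 7.

R = [7]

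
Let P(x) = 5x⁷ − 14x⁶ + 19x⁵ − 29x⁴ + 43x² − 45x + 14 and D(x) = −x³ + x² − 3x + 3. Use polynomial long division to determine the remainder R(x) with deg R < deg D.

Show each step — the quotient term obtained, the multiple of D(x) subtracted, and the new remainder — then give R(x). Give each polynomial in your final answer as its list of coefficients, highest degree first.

R = [-9, 2]

Step 1: lead(5x⁷ − 14x⁶ + 19x⁵ − 29x⁴ + 43x² − 45x + 14) ÷ lead(D) = 5x⁷ ÷ −x³ = −5x⁴. Subtract (−5x⁴)·D = 5x⁷ − 5x⁶ + 15x⁵ − 15x⁴. Remainder: −9x⁶ + 4x⁵ − 14x⁴ + 43x² − 45x + 14.
Step 2: lead(−9x⁶ + 4x⁵ − 14x⁴ + 43x² − 45x + 14) ÷ lead(D) = −9x⁶ ÷ −x³ = 9x³. Subtract (9x³)·D = −9x⁶ + 9x⁵ − 27x⁴ + 27x³. Remainder: −5x⁵ + 13x⁴ − 27x³ + 43x² − 45x + 14.
Step 3: lead(−5x⁵ + 13x⁴ − 27x³ + 43x² − 45x + 14) ÷ lead(D) = −5x⁵ ÷ −x³ = 5x². Subtract (5x²)·D = −5x⁵ + 5x⁴ − 15x³ + 15x². Remainder: 8x⁴ − 12x³ + 28x² − 45x + 14.
Step 4: lead(8x⁴ − 12x³ + 28x² − 45x + 14) ÷ lead(D) = 8x⁴ ÷ −x³ = −8x. Subtract (−8x)·D = 8x⁴ − 8x³ + 24x² − 24x. Remainder: −4x³ + 4x² − 21x + 14.
Step 5: lead(−4x³ + 4x² − 21x + 14) ÷ lead(D) = −4x³ ÷ −x³ = 4. Subtract (4)·D = −4x³ + 4x² − 12x + 12. Remainder: −9x + 2.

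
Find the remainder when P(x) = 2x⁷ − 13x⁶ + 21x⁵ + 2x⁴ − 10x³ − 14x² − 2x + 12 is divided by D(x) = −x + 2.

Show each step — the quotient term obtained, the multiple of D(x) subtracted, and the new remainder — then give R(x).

R(x) = 0

Step 1: lead(2x⁷ − 13x⁶ + 21x⁵ + 2x⁴ − 10x³ − 14x² − 2x + 12) ÷ lead(D) = 2x⁷ ÷ −x = −2x⁶. Subtract (−2x⁶)·D = 2x⁷ − 4x⁶. Remainder: −9x⁶ + 21x⁵ + 2x⁴ − 10x³ − 14x² − 2x + 12.
Step 2: lead(−9x⁶ + 21x⁵ + 2x⁴ − 10x³ − 14x² − 2x + 12) ÷ lead(D) = −9x⁶ ÷ −x = 9x⁵. Subtract (9x⁵)·D = −9x⁶ + 18x⁵. Remainder: 3x⁵ + 2x⁴ − 10x³ − 14x² − 2x + 12.
Step 3: lead(3x⁵ + 2x⁴ − 10x³ − 14x² − 2x + 12) ÷ lead(D) = 3x⁵ ÷ −x = −3x⁴. Subtract (−3x⁴)·D = 3x⁵ − 6x⁴. Remainder: 8x⁴ − 10x³ − 14x² − 2x + 12.
Step 4: lead(8x⁴ − 10x³ − 14x² − 2x + 12) ÷ lead(D) = 8x⁴ ÷ −x = −8x³. Subtract (−8x³)·D = 8x⁴ − 16x³. Remainder: 6x³ − 14x² − 2x + 12.
Step 5: lead(6x³ − 14x² − 2x + 12) ÷ lead(D) = 6x³ ÷ −x = −6x². Subtract (−6x²)·D = 6x³ − 12x². Remainder: −2x² − 2x + 12.
Step 6: lead(−2x² − 2x + 12) ÷ lead(D) = −2x² ÷ −x = 2x. Subtract (2x)·D = −2x² + 4x. Remainder: −6x + 12.
Step 7: lead(−6x + 12) ÷ lead(D) = −6x ÷ −x = 6. Subtract (6)·D = −6x + 12. Remainder: 0.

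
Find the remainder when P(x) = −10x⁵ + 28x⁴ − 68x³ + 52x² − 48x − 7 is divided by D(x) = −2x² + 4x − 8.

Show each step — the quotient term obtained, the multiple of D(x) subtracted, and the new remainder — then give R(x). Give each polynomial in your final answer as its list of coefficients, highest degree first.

Step 1: lead(−10x⁵ + 28x⁴ − 68x³ + 52x² − 48x − 7) ÷ lead(D) = −10x⁵ ÷ −2x² = 5x³. Subtract (5x³)·D = −10x⁵ + 20x⁴ − 40x³. Remainder: 8x⁴ − 28x³ + 52x² − 48x − 7.
Step 2: lead(8x⁴ − 28x³ + 52x² − 48x − 7) ÷ lead(D) = 8x⁴ ÷ −2x² = −4x². Subtract (−4x²)·D = 8x⁴ − 16x³ + 32x². Remainder: −12x³ + 20x² − 48x − 7.
Step 3: lead(−12x³ + 20x² − 48x − 7) ÷ lead(D) = −12x³ ÷ −2x² = 6x. Subtract (6x)·D = −12x³ + 24x² − 48x. Remainder: −4x² − 7.
Step 4: lead(−4x² − 7) ÷ lead(D) = −4x² ÷ −2x² = 2. Subtract (2)·D = −4x² + 8x − 16. Remainder: −8x + 9.

R = [-8, 9]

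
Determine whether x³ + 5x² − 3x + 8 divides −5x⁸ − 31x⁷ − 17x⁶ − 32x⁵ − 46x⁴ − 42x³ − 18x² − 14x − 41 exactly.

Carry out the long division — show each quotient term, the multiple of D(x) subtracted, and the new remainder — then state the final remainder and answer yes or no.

R(x) = 7, so D(x) is not a factor of P(x). no

Step 1: lead(−5x⁸ − 31x⁷ − 17x⁶ − 32x⁵ − 46x⁴ − 42x³ − 18x² − 14x − 41) ÷ lead(D) = −5x⁸ ÷ x³ = −5x⁵. Subtract (−5x⁵)·D = −5x⁸ − 25x⁷ + 15x⁶ − 40x⁵. Remainder: −6x⁷ − 32x⁶ + 8x⁵ − 46x⁴ − 42x³ − 18x² − 14x − 41.
Step 2: lead(−6x⁷ − 32x⁶ + 8x⁵ − 46x⁴ − 42x³ − 18x² − 14x − 41) ÷ lead(D) = −6x⁷ ÷ x³ = −6x⁴. Subtract (−6x⁴)·D = −6x⁷ − 30x⁶ + 18x⁵ − 48x⁴. Remainder: −2x⁶ − 10x⁵ + 2x⁴ − 42x³ − 18x² − 14x − 41.
Step 3: lead(−2x⁶ − 10x⁵ + 2x⁴ − 42x³ − 18x² − 14x − 41) ÷ lead(D) = −2x⁶ ÷ x³ = −2x³. Subtract (−2x³)·D = −2x⁶ − 10x⁵ + 6x⁴ − 16x³. Remainder: −4x⁴ − 26x³ − 18x² − 14x − 41.
Step 4: lead(−4x⁴ − 26x³ − 18x² − 14x − 41) ÷ lead(D) = −4x⁴ ÷ x³ = −4x. Subtract (−4x)·D = −4x⁴ − 20x³ + 12x² − 32x. Remainder: −6x³ − 30x² + 18x − 41.
Step 5: lead(−6x³ − 30x² + 18x − 41) ÷ lead(D) = −6x³ ÷ x³ = −6. Subtract (−6)·D = −6x³ − 30x² + 18x − 48. Remainder: 7.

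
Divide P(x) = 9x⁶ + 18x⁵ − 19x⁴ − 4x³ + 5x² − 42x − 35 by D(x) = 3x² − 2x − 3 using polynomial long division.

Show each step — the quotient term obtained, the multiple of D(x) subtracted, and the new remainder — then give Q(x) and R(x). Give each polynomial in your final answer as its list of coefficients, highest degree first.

Step 1: lead(9x⁶ + 18x⁵ − 19x⁴ − 4x³ + 5x² − 42x − 35) ÷ lead(D) = 9x⁶ ÷ 3x² = 3x⁴. Subtract (3x⁴)·D = 9x⁶ − 6x⁵ − 9x⁴. Remainder: 24x⁵ − 10x⁴ − 4x³ + 5x² − 42x − 35.
Step 2: lead(24x⁵ − 10x⁴ − 4x³ + 5x² − 42x − 35) ÷ lead(D) = 24x⁵ ÷ 3x² = 8x³. Subtract (8x³)·D = 24x⁵ − 16x⁴ − 24x³. Remainder: 6x⁴ + 20x³ + 5x² − 42x − 35.
Step 3: lead(6x⁴ + 20x³ + 5x² − 42x − 35) ÷ lead(D) = 6x⁴ ÷ 3x² = 2x². Subtract (2x²)·D = 6x⁴ − 4x³ − 6x². Remainder: 24x³ + 11x² − 42x − 35.
Step 4: lead(24x³ + 11x² − 42x − 35) ÷ lead(D) = 24x³ ÷ 3x² = 8x. Subtract (8x)·D = 24x³ − 16x² − 24x. Remainder: 27x² − 18x − 35.
Step 5: lead(27x² − 18x − 35) ÷ lead(D) = 27x² ÷ 3x² = 9. Subtract (9)·D = 27x² − 18x − 27. Remainder: −8.

Q = [3, 8, 2, 8, 9]; R = [-8]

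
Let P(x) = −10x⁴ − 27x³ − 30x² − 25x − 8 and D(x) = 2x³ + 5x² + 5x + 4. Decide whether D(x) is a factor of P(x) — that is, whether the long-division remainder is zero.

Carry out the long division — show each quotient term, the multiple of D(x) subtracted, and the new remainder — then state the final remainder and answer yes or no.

R(x) = −4, so D(x) is not a factor of P(x). no

Step 1: lead(−10x⁴ − 27x³ − 30x² − 25x − 8) ÷ lead(D) = −10x⁴ ÷ 2x³ = −5x. Subtract (−5x)·D = −10x⁴ − 25x³ − 25x² − 20x. Remainder: −2x³ − 5x² − 5x − 8.
Step 2: lead(−2x³ − 5x² − 5x − 8) ÷ lead(D) = −2x³ ÷ 2x³ = −1. Subtract (−1)·D = −2x³ − 5x² − 5x − 4. Remainder: −4.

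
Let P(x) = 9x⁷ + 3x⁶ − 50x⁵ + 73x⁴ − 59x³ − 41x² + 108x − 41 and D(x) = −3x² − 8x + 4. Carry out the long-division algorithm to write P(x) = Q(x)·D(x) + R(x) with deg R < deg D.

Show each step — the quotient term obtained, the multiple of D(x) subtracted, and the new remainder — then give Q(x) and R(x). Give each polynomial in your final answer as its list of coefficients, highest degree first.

Q = [-3, 7, -6, 1, 9, -9]; R = [-5]

Step 1: lead(9x⁷ + 3x⁶ − 50x⁵ + 73x⁴ − 59x³ − 41x² + 108x − 41) ÷ lead(D) = 9x⁷ ÷ −3x² = −3x⁵. Subtract (−3x⁵)·D = 9x⁷ + 24x⁶ − 12x⁵. Remainder: −21x⁶ − 38x⁵ + 73x⁴ − 59x³ − 41x² + 108x − 41.
Step 2: lead(−21x⁶ − 38x⁵ + 73x⁴ − 59x³ − 41x² + 108x − 41) ÷ lead(D) = −21x⁶ ÷ −3x² = 7x⁴. Subtract (7x⁴)·D = −21x⁶ − 56x⁵ + 28x⁴. Remainder: 18x⁵ + 45x⁴ − 59x³ − 41x² + 108x − 41.
Step 3: lead(18x⁵ + 45x⁴ − 59x³ − 41x² + 108x − 41) ÷ lead(D) = 18x⁵ ÷ −3x² = −6x³. Subtract (−6x³)·D = 18x⁵ + 48x⁴ − 24x³. Remainder: −3x⁴ − 35x³ − 41x² + 108x − 41.
Step 4: lead(−3x⁴ − 35x³ − 41x² + 108x − 41) ÷ lead(D) = −3x⁴ ÷ −3x² = x². Subtract (x²)·D = −3x⁴ − 8x³ + 4x². Remainder: −27x³ − 45x² + 108x − 41.
Step 5: lead(−27x³ − 45x² + 108x − 41) ÷ lead(D) = −27x³ ÷ −3x² = 9x. Subtract (9x)·D = −27x³ − 72x² + 36x. Remainder: 27x² + 72x − 41.
Step 6: lead(27x² + 72x − 41) ÷ lead(D) = 27x² ÷ −3x² = −9. Subtract (−9)·D = 27x² + 72x − 36. Remainder: −5.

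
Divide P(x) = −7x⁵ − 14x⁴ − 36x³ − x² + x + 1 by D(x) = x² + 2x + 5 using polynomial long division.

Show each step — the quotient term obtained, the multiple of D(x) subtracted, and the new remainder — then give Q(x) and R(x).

Step 1: lead(−7x⁵ − 14x⁴ − 36x³ − x² + x + 1) ÷ lead(D) = −7x⁵ ÷ x² = −7x³. Subtract (−7x³)·D = −7x⁵ − 14x⁴ − 35x³. Remainder: −x³ − x² + x + 1.
Step 2: lead(−x³ − x² + x + 1) ÷ lead(D) = −x³ ÷ x² = −x. Subtract (−x)·D = −x³ − 2x² − 5x. Remainder: x² + 6x + 1.
Step 3: lead(x² + 6x + 1) ÷ lead(D) = x² ÷ x² = 1. Subtract (1)·D = x² + 2x + 5. Remainder: 4x − 4.

Q(x) = −7x³ − x + 1; R(x) = 4x − 4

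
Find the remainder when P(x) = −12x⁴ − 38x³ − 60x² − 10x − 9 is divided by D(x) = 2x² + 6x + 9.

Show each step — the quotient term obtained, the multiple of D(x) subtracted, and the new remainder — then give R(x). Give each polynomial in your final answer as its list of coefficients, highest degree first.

R = [-1, -9]

Step 1: lead(−12x⁴ − 38x³ − 60x² − 10x − 9) ÷ lead(D) = −12x⁴ ÷ 2x² = −6x². Subtract (−6x²)·D = −12x⁴ − 36x³ − 54x². Remainder: −2x³ − 6x² − 10x − 9.
Step 2: lead(−2x³ − 6x² − 10x − 9) ÷ lead(D) = −2x³ ÷ 2x² = −x. Subtract (−x)·D = −2x³ − 6x² − 9x. Remainder: −x − 9.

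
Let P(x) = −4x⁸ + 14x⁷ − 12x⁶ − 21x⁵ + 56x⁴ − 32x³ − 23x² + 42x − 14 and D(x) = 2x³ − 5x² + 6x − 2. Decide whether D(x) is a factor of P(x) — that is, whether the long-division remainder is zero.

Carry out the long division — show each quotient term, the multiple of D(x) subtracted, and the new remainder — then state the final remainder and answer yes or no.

R(x) = 0, so D(x) is a factor of P(x). yes

Step 1: lead(−4x⁸ + 14x⁷ − 12x⁶ − 21x⁵ + 56x⁴ − 32x³ − 23x² + 42x − 14) ÷ lead(D) = −4x⁸ ÷ 2x³ = −2x⁵. Subtract (−2x⁵)·D = −4x⁸ + 10x⁷ − 12x⁶ + 4x⁵. Remainder: 4x⁷ − 25x⁵ + 56x⁴ − 32x³ − 23x² + 42x − 14.
Step 2: lead(4x⁷ − 25x⁵ + 56x⁴ − 32x³ − 23x² + 42x − 14) ÷ lead(D) = 4x⁷ ÷ 2x³ = 2x⁴. Subtract (2x⁴)·D = 4x⁷ − 10x⁶ + 12x⁵ − 4x⁴. Remainder: 10x⁶ − 37x⁵ + 60x⁴ − 32x³ − 23x² + 42x − 14.
Step 3: lead(10x⁶ − 37x⁵ + 60x⁴ − 32x³ − 23x² + 42x − 14) ÷ lead(D) = 10x⁶ ÷ 2x³ = 5x³. Subtract (5x³)·D = 10x⁶ − 25x⁵ + 30x⁴ − 10x³. Remainder: −12x⁵ + 30x⁴ − 22x³ − 23x² + 42x − 14.
Step 4: lead(−12x⁵ + 30x⁴ − 22x³ − 23x² + 42x − 14) ÷ lead(D) = −12x⁵ ÷ 2x³ = −6x². Subtract (−6x²)·D = −12x⁵ + 30x⁴ − 36x³ + 12x². Remainder: 14x³ − 35x² + 42x − 14.
Step 5: lead(14x³ − 35x² + 42x − 14) ÷ lead(D) = 14x³ ÷ 2x³ = 7. Subtract (7)·D = 14x³ − 35x² + 42x − 14. Remainder: 0.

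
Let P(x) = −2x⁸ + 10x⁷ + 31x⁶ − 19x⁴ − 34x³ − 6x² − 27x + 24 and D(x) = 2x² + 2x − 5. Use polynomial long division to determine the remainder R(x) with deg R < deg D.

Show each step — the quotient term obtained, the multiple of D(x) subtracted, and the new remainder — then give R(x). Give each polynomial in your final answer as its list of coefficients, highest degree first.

Step 1: lead(−2x⁸ + 10x⁷ + 31x⁶ − 19x⁴ − 34x³ − 6x² − 27x + 24) ÷ lead(D) = −2x⁸ ÷ 2x² = −x⁶. Subtract (−x⁶)·D = −2x⁸ − 2x⁷ + 5x⁶. Remainder: 12x⁷ + 26x⁶ − 19x⁴ − 34x³ − 6x² − 27x + 24.
Step 2: lead(12x⁷ + 26x⁶ − 19x⁴ − 34x³ − 6x² − 27x + 24) ÷ lead(D) = 12x⁷ ÷ 2x² = 6x⁵. Subtract (6x⁵)·D = 12x⁷ + 12x⁶ − 30x⁵. Remainder: 14x⁶ + 30x⁵ − 19x⁴ − 34x³ − 6x² − 27x + 24.
Step 3: lead(14x⁶ + 30x⁵ − 19x⁴ − 34x³ − 6x² − 27x + 24) ÷ lead(D) = 14x⁶ ÷ 2x² = 7x⁴. Subtract (7x⁴)·D = 14x⁶ + 14x⁵ − 35x⁴. Remainder: 16x⁵ + 16x⁴ − 34x³ − 6x² − 27x + 24.
Step 4: lead(16x⁵ + 16x⁴ − 34x³ − 6x² − 27x + 24) ÷ lead(D) = 16x⁵ ÷ 2x² = 8x³. Subtract (8x³)·D = 16x⁵ + 16x⁴ − 40x³. Remainder: 6x³ − 6x² − 27x + 24.
Step 5: lead(6x³ − 6x² − 27x + 24) ÷ lead(D) = 6x³ ÷ 2x² = 3x. Subtract (3x)·D = 6x³ + 6x² − 15x. Remainder: −12x² − 12x + 24.
Step 6: lead(−12x² − 12x + 24) ÷ lead(D) = −12x² ÷ 2x² = −6. Subtract (−6)·D = −12x² − 12x + 30. Remainder: −6.

R = [-6]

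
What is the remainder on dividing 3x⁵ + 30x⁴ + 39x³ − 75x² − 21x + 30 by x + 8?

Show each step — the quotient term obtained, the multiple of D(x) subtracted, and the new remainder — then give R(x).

Step 1: lead(3x⁵ + 30x⁴ + 39x³ − 75x² − 21x + 30) ÷ lead(D) = 3x⁵ ÷ x = 3x⁴. Subtract (3x⁴)·D = 3x⁵ + 24x⁴. Remainder: 6x⁴ + 39x³ − 75x² − 21x + 30.
Step 2: lead(6x⁴ + 39x³ − 75x² − 21x + 30) ÷ lead(D) = 6x⁴ ÷ x = 6x³. Subtract (6x³)·D = 6x⁴ + 48x³. Remainder: −9x³ − 75x² − 21x + 30.
Step 3: lead(−9x³ − 75x² − 21x + 30) ÷ lead(D) = −9x³ ÷ x = −9x². Subtract (−9x²)·D = −9x³ − 72x². Remainder: −3x² − 21x + 30.
Step 4: lead(−3x² − 21x + 30) ÷ lead(D) = −3x² ÷ x = −3x. Subtract (−3x)·D = −3x² − 24x. Remainder: 3x + 30.
Step 5: lead(3x + 30) ÷ lead(D) = 3x ÷ x = 3. Subtract (3)·D = 3x + 24. Remainder: 6.

R(x) = 6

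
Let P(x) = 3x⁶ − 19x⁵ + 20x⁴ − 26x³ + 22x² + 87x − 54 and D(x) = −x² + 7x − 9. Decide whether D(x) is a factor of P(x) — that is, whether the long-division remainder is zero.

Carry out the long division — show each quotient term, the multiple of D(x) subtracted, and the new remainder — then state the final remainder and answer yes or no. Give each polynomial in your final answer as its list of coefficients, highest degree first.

R = [0], so D(x) is a factor of P(x). yes

Step 1: lead(3x⁶ − 19x⁵ + 20x⁴ − 26x³ + 22x² + 87x − 54) ÷ lead(D) = 3x⁶ ÷ −x² = −3x⁴. Subtract (−3x⁴)·D = 3x⁶ − 21x⁵ + 27x⁴. Remainder: 2x⁵ − 7x⁴ − 26x³ + 22x² + 87x − 54.
Step 2: lead(2x⁵ − 7x⁴ − 26x³ + 22x² + 87x − 54) ÷ lead(D) = 2x⁵ ÷ −x² = −2x³. Subtract (−2x³)·D = 2x⁵ − 14x⁴ + 18x³. Remainder: 7x⁴ − 44x³ + 22x² + 87x − 54.
Step 3: lead(7x⁴ − 44x³ + 22x² + 87x − 54) ÷ lead(D) = 7x⁴ ÷ −x² = −7x². Subtract (−7x²)·D = 7x⁴ − 49x³ + 63x². Remainder: 5x³ − 41x² + 87x − 54.
Step 4: lead(5x³ − 41x² + 87x − 54) ÷ lead(D) = 5x³ ÷ −x² = −5x. Subtract (−5x)·D = 5x³ − 35x² + 45x. Remainder: −6x² + 42x − 54.
Step 5: lead(−6x² + 42x − 54) ÷ lead(D) = −6x² ÷ −x² = 6. Subtract (6)·D = −6x² + 42x − 54. Remainder: 0.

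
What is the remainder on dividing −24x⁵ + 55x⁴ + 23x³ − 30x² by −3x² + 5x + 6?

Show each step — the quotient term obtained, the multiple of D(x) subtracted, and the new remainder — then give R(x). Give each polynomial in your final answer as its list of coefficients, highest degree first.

R = [0]

Step 1: lead(−24x⁵ + 55x⁴ + 23x³ − 30x²) ÷ lead(D) = −24x⁵ ÷ −3x² = 8x³. Subtract (8x³)·D = −24x⁵ + 40x⁴ + 48x³. Remainder: 15x⁴ − 25x³ − 30x².
Step 2: lead(15x⁴ − 25x³ − 30x²) ÷ lead(D) = 15x⁴ ÷ −3x² = −5x². Subtract (−5x²)·D = 15x⁴ − 25x³ − 30x². Remainder: 0.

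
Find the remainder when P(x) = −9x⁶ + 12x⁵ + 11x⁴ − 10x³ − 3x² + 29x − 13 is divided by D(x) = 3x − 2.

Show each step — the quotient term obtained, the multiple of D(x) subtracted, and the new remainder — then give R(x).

R(x) = 5

Step 1: lead(−9x⁶ + 12x⁵ + 11x⁴ − 10x³ − 3x² + 29x − 13) ÷ lead(D) = −9x⁶ ÷ 3x = −3x⁵. Subtract (−3x⁵)·D = −9x⁶ + 6x⁵. Remainder: 6x⁵ + 11x⁴ − 10x³ − 3x² + 29x − 13.
Step 2: lead(6x⁵ + 11x⁴ − 10x³ − 3x² + 29x − 13) ÷ lead(D) = 6x⁵ ÷ 3x = 2x⁴. Subtract (2x⁴)·D = 6x⁵ − 4x⁴. Remainder: 15x⁴ − 10x³ − 3x² + 29x − 13.
Step 3: lead(15x⁴ − 10x³ − 3x² + 29x − 13) ÷ lead(D) = 15x⁴ ÷ 3x = 5x³. Subtract (5x³)·D = 15x⁴ − 10x³. Remainder: −3x² + 29x − 13.
Step 4: lead(−3x² + 29x − 13) ÷ lead(D) = −3x² ÷ 3x = −x. Subtract (−x)·D = −3x² + 2x. Remainder: 27x − 13.
Step 5: lead(27x − 13) ÷ lead(D) = 27x ÷ 3x = 9. Subtract (9)·D = 27x − 18. Remainder: 5.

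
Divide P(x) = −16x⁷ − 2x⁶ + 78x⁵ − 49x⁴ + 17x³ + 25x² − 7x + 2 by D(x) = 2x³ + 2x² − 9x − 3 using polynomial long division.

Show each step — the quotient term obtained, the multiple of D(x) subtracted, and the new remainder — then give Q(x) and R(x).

Step 1: lead(−16x⁷ − 2x⁶ + 78x⁵ − 49x⁴ + 17x³ + 25x² − 7x + 2) ÷ lead(D) = −16x⁷ ÷ 2x³ = −8x⁴. Subtract (−8x⁴)·D = −16x⁷ − 16x⁶ + 72x⁵ + 24x⁴. Remainder: 14x⁶ + 6x⁵ − 73x⁴ + 17x³ + 25x² − 7x + 2.
Step 2: lead(14x⁶ + 6x⁵ − 73x⁴ + 17x³ + 25x² − 7x + 2) ÷ lead(D) = 14x⁶ ÷ 2x³ = 7x³. Subtract (7x³)·D = 14x⁶ + 14x⁵ − 63x⁴ − 21x³. Remainder: −8x⁵ − 10x⁴ + 38x³ + 25x² − 7x + 2.
Step 3: lead(−8x⁵ − 10x⁴ + 38x³ + 25x² − 7x + 2) ÷ lead(D) = −8x⁵ ÷ 2x³ = −4x². Subtract (−4x²)·D = −8x⁵ − 8x⁴ + 36x³ + 12x². Remainder: −2x⁴ + 2x³ + 13x² − 7x + 2.
Step 4: lead(−2x⁴ + 2x³ + 13x² − 7x + 2) ÷ lead(D) = −2x⁴ ÷ 2x³ = −x. Subtract (−x)·D = −2x⁴ − 2x³ + 9x² + 3x. Remainder: 4x³ + 4x² − 10x + 2.
Step 5: lead(4x³ + 4x² − 10x + 2) ÷ lead(D) = 4x³ ÷ 2x³ = 2. Subtract (2)·D = 4x³ + 4x² − 18x − 6. Remainder: 8x + 8.

Q(x) = −8x⁴ + 7x³ − 4x² − x + 2; R(x) = 8x + 8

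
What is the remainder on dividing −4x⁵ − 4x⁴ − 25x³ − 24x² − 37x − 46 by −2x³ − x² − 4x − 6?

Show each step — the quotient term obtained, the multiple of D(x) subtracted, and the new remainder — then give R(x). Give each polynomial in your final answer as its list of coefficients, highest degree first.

R = [1, 2]

Step 1: lead(−4x⁵ − 4x⁴ − 25x³ − 24x² − 37x − 46) ÷ lead(D) = −4x⁵ ÷ −2x³ = 2x². Subtract (2x²)·D = −4x⁵ − 2x⁴ − 8x³ − 12x². Remainder: −2x⁴ − 17x³ − 12x² − 37x − 46.
Step 2: lead(−2x⁴ − 17x³ − 12x² − 37x − 46) ÷ lead(D) = −2x⁴ ÷ −2x³ = x. Subtract (x)·D = −2x⁴ − x³ − 4x² − 6x. Remainder: −16x³ − 8x² − 31x − 46.
Step 3: lead(−16x³ − 8x² − 31x − 46) ÷ lead(D) = −16x³ ÷ −2x³ = 8. Subtract (8)·D = −16x³ − 8x² − 32x − 48. Remainder: x + 2.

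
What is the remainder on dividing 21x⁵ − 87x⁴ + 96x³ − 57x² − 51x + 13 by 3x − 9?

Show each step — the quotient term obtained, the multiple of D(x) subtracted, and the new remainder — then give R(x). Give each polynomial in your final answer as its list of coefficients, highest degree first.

R = [-5]

Step 1: lead(21x⁵ − 87x⁴ + 96x³ − 57x² − 51x + 13) ÷ lead(D) = 21x⁵ ÷ 3x = 7x⁴. Subtract (7x⁴)·D = 21x⁵ − 63x⁴. Remainder: −24x⁴ + 96x³ − 57x² − 51x + 13.
Step 2: lead(−24x⁴ + 96x³ − 57x² − 51x + 13) ÷ lead(D) = −24x⁴ ÷ 3x = −8x³. Subtract (−8x³)·D = −24x⁴ + 72x³. Remainder: 24x³ − 57x² − 51x + 13.
Step 3: lead(24x³ − 57x² − 51x + 13) ÷ lead(D) = 24x³ ÷ 3x = 8x². Subtract (8x²)·D = 24x³ − 72x². Remainder: 15x² − 51x + 13.
Step 4: lead(15x² − 51x + 13) ÷ lead(D) = 15x² ÷ 3x = 5x. Subtract (5x)·D = 15x² − 45x. Remainder: −6x + 13.
Step 5: lead(−6x + 13) ÷ lead(D) = −6x ÷ 3x = −2. Subtract (−2)·D = −6x + 18. Remainder: −5.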